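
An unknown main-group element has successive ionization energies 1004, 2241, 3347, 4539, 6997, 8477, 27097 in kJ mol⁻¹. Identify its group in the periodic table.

Group 16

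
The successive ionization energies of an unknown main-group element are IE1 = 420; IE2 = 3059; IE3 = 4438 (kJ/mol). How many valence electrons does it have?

Look for the largest jump between consecutive ionization energies: IE2/IE1 ≈ 7.3, far larger than any earlier ratio.
That jump marks the point where a core electron is being removed. So the atom has 1 valence electron.

1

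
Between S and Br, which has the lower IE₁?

S

S is in period 3, group 16; Br is in period 4, group 17.
First ionization energy rises across a period (greater Z_eff holds electrons more tightly) and falls down a group (valence electrons are farther from the nucleus).
A diagonal step moves right (one effect) and down (the opposite effect) at once.
Br > S: period and group pull opposite ways; the across-period shift dominates (1140 vs 1000 kJ/mol).
For reference (kJ/mol): S 1000, Br 1140.
So S has the lower IE₁ (S < Br).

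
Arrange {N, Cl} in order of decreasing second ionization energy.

N, Cl

Consider each +1 ion: N⁺ still has 4 valence electrons; Cl⁺ still has 6 valence electrons.
All are still removing valence electrons, so compare the +1 ions as you would atoms: IE_2 generally rises across a period (higher Z_eff) and falls down a group (larger shell), subject to the usual subshell exceptions.
Valence configurations: N⁺ [He]2s²2p², Cl⁺ [Ne]3s²3p⁴.
Tabulated IE_2 (kJ/mol): N 2856, Cl 2298.
So the second ionization energies run Cl < N.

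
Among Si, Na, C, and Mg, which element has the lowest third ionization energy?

IE_3 is the cost of taking one more electron from the +2 cation: Si²⁺ still has 2 valence electrons; Na²⁺ is already 1 electron into the core; C²⁺ still has 2 valence electrons; Mg²⁺ is the bare [Ne] core.
Breaking into a closed-shell core is much more expensive than removing a leftover valence electron — Na and Mg have the largest IE_3 here.
Valence configurations: Si²⁺ [Ne]3s², C²⁺ [He]2s².
The numbers (kJ/mol): Si 3232, Na 6910, C 4620, Mg 7733.
Overall IE_3 order: Si < C < Na < Mg.

Si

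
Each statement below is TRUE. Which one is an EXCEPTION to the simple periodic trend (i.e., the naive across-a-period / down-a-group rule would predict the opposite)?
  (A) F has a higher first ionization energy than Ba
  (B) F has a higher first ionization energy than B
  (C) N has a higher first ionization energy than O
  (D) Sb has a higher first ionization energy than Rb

The general trend: first ionization energy increases across a period and decreases down a group.
(A) F (period 2, group 17) vs Ba (period 6, group 2): the stated order agrees with the simple trend.
(B) F (period 2, group 17) vs B (period 2, group 13): the stated order agrees with the simple trend.
(C) N (period 2, group 15) vs O (period 2, group 16): the stated order contradicts the simple trend.
(D) Sb (period 5, group 15) vs Rb (period 5, group 1): the stated order agrees with the simple trend.
The exception is (C): pairing an electron in O's 2p⁴ costs repulsion energy, so O ionizes more easily than half-filled N (2p³).

(C)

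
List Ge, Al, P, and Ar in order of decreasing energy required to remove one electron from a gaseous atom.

Ar, P, Ge, Al

Across a period the outer electron is held more tightly (higher IE₁); down a group it sits in a higher shell, more shielded, and comes off more easily.
Neither a single period nor a single group — weigh both effects.
Ge > Al: period and group pull opposite ways; the across-period shift dominates (762 vs 578 kJ/mol).
P > Ge: relative to Ge, both the across-period and down-group shifts push P's first ionization energy up.
Ar > P: Ar lies to the right of P in period 3, so the across-period effect alone puts Ar higher.
For reference (kJ/mol): Al 578, P 1012, Ar 1521, Ge 762.
So from highest to lowest: Ar > P > Ge > Al.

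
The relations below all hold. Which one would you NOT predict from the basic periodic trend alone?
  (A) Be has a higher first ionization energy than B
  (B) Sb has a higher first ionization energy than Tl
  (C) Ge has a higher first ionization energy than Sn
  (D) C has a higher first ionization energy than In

(A)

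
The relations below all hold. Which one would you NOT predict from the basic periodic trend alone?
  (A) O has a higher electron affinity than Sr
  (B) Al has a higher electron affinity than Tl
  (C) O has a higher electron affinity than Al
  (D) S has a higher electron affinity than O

(D)

The general trend: electron affinity increases across a period and decreases down a group.
(A) O (period 2, group 16) vs Sr (period 5, group 2): the stated order agrees with the simple trend.
(B) Al (period 3, group 13) vs Tl (period 6, group 13): the stated order agrees with the simple trend.
(C) O (period 2, group 16) vs Al (period 3, group 13): the stated order agrees with the simple trend.
(D) S (period 3, group 16) vs O (period 2, group 16): the stated order contradicts the simple trend.
The exception is (D): the compact 2p subshell of O repels the added electron more than S's larger 3p does.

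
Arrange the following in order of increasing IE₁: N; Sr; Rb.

Rb, Sr, N

Removing the outermost electron gets harder across a period and easier down a group.
These span different periods and groups, so the two trends combine.
Sr > Rb: both are in period 5; the period trend gives Sr the larger value.
N > Sr: relative to Sr, both the across-period and down-group shifts push N's first ionization energy up.
Tabulated first ionization energy (kJ/mol): N 1402, Rb 403, Sr 550.
So from lowest to highest: Rb < Sr < N.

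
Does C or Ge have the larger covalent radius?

C is in period 2, group 14; Ge is in period 4, group 14.
Atomic radius shrinks across a period as nuclear charge pulls the same shell inward, and grows down a group as new shells are added.
All are in group 14, so atomic radius increases down the group.
So Ge has the larger covalent radius (Ge > C).

Ge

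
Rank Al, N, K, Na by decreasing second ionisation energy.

Na > K > N > Al

After 1 electron has been removed, what remains? Al⁺ still has 2 valence electrons; N⁺ still has 4 valence electrons; K⁺ is the bare [Ar] core; Na⁺ is the bare [Ne] core.
Pulling an electron out of a noble-gas core costs far more than removing a remaining valence electron, so K and Na sit at the high end of IE_2.
Valence configurations: Al⁺ [Ne]3s², N⁺ [He]2s²2p².
The numbers (kJ/mol): Al 1817, N 2856, K 3052, Na 4562.
So the second ionization energies run Al < N < K < Na.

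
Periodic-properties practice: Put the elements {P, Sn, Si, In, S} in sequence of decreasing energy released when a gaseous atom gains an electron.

S, Si, Sn, P, In

Si is in period 3, group 14; P is in period 3, group 15; S is in period 3, group 16; In is in period 5, group 13; Sn is in period 5, group 14.
EA tends to increase across a period and decrease down a group, though the pattern is less regular than for IE or radius.
These span different periods and groups, so the two trends combine.
P > In: relative to In, both the across-period and down-group shifts push P's electron affinity up.
Sn > P: this pair runs against the simple trend — see the exception note.
Si > Sn: they share group 14; the group trend gives Si the larger value.
S > Si: S lies to the right of Si in period 3, so the across-period effect alone puts S higher.
Note the exception: Sn has a higher electron affinity than P, contrary to the simple trend — adding an electron to P's half-filled np³ subshell costs electron-pairing energy.
Note the exception: Si has a higher electron affinity than P, contrary to the simple trend — adding an electron to P's half-filled 3p³ is unfavourable, so Si (3p²) has the more exothermic EA.
Approximate values (kJ/mol): Si 134, P 72, S 200, In 29, Sn 107.
So from highest to lowest: S > Si > Sn > P > In.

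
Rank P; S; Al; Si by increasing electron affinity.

Al is in period 3, group 13; Si is in period 3, group 14; P is in period 3, group 15; S is in period 3, group 16.
Adding an electron releases more energy for atoms nearer the top right (short of the noble gases).
All lie in period 3; the across-period trend (electron affinity increases left to right) applies, with the exception below.
Note the exception: Si has a higher electron affinity than P, contrary to the simple trend — adding an electron to P's half-filled 3p³ is unfavourable, so Si (3p²) has the more exothermic EA.
Tabulated electron affinity (kJ/mol): Al 42, Si 134, P 72, S 200.
So from lowest to highest: Al < P < Si < S.

Al, P, Si, S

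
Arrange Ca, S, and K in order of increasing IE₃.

S, K, Ca

After 2 electrons have been removed, what remains? Ca²⁺ is the bare [Ar] core; S²⁺ still has 4 valence electrons; K²⁺ is already 1 electron into the core.
Core electrons are held far more tightly than valence electrons, so K and Ca top the IE_3 order.
Approximate IE_3 values (kJ/mol): Ca 4912, S 3357, K 4420.
Overall IE_3 order: S < K < Ca.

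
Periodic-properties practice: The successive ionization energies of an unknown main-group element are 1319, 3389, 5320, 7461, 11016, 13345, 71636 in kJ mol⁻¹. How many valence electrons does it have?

Look for the largest jump between consecutive ionization energies: IE7/IE6 ≈ 5.4, far larger than any earlier ratio.
That jump marks the point where a core electron is being removed. So the atom has 6 valence electrons.

6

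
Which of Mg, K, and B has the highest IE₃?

Mg

The third ionization energy removes an electron from the +2 ion. For each element: Mg²⁺ is the bare [Ne] core; K²⁺ is already 1 electron into the core; B²⁺ still has 1 valence electron.
Pulling an electron out of a noble-gas core costs far more than removing a remaining valence electron, so K and Mg sit at the high end of IE_3.
Approximate IE_3 values (kJ/mol): Mg 7733, K 4420, B 3660.
So the third ionization energies run B < K < Mg.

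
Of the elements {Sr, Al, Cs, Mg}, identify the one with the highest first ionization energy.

Removing the outermost electron gets harder across a period and easier down a group.
Here both period and group differ, so the two effects have to be weighed against each other.
Sr > Cs: both effects reinforce here, so Sr is clearly the higher of the two.
Al > Sr: both effects reinforce here, so Al is clearly the higher of the two.
Mg > Al: this pair runs against the simple trend — see the exception note.
Note the exception: Mg has a higher first ionization energy than Al, contrary to the simple trend — Al's single 3p electron is easier to remove than one from Mg's filled 3s².
Tabulated first ionization energy (kJ/mol): Mg 738, Al 578, Sr 550, Cs 376.
The highest first ionization energy among these belongs to Mg.

Mg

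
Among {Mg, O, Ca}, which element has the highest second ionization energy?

The second ionization energy removes an electron from the +1 ion. For each element: Mg⁺ still has 1 valence electron; O⁺ still has 5 valence electrons; Ca⁺ still has 1 valence electron.
All are still removing valence electrons, so compare the +1 ions as you would atoms: IE_2 generally rises across a period (higher Z_eff) and falls down a group (larger shell), subject to the usual subshell exceptions.
Valence configurations: Mg⁺ [Ne]3s¹, O⁺ [He]2s²2p³, Ca⁺ [Ar]4s¹.
Approximate IE_2 values (kJ/mol): Mg 1451, O 3388, Ca 1145.
So the second ionization energies run Ca < Mg < O.

O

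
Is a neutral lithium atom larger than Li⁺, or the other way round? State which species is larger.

Forming Li⁺ removes 1 electron from Li. Fewer electrons for the same nuclear charge means less shielding and a higher Z_eff on the remaining electrons, and for main-group metals the entire outer shell is lost.
A cation is smaller than its parent atom: Li⁺ < Li.

Li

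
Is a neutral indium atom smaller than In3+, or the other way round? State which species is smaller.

In3+

Forming In3+ removes 3 electrons from In. Fewer electrons for the same nuclear charge means less shielding and a higher Z_eff on the remaining electrons, and for main-group metals the entire outer shell is lost.
A cation is smaller than its parent atom: In3+ < In.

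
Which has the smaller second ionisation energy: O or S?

S

Consider each +1 ion: O⁺ still has 5 valence electrons; S⁺ still has 5 valence electrons.
All are still removing valence electrons, so compare the +1 ions as you would atoms: IE_2 generally rises across a period (higher Z_eff) and falls down a group (larger shell), subject to the usual subshell exceptions.
Valence configurations: O⁺ [He]2s²2p³, S⁺ [Ne]3s²3p³.
Approximate IE_2 values (kJ/mol): O 3388, S 2252.
So the second ionization energies run S < O.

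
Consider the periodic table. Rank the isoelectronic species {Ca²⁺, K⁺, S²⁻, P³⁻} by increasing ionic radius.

Ca²⁺ < K⁺ < S²⁻ < P³⁻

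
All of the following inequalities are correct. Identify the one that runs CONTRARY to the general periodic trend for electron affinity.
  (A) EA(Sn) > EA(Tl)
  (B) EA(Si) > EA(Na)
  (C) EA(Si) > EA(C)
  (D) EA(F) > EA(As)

(C)

The general trend: electron affinity increases across a period and decreases down a group.
(A) Sn (period 5, group 14) vs Tl (period 6, group 13): the stated order agrees with the simple trend.
(B) Si (period 3, group 14) vs Na (period 3, group 1): the stated order agrees with the simple trend.
(C) Si (period 3, group 14) vs C (period 2, group 14): the stated order contradicts the simple trend.
(D) F (period 2, group 17) vs As (period 4, group 15): the stated order agrees with the simple trend.
The exception is (C): Si's larger, more diffuse 3p orbitals accept an added electron slightly more readily than C's compact 2p.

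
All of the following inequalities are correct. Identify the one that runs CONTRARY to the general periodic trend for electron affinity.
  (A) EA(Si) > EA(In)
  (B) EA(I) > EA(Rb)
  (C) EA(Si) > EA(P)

(C)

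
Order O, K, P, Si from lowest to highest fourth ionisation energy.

Si < P < K < O

After 3 electrons have been removed, what remains? O³⁺ still has 3 valence electrons; K³⁺ is already 2 electrons into the core; P³⁺ still has 2 valence electrons; Si³⁺ still has 1 valence electron.
Usually core removal costs more than valence removal, but here the competition is close: a tightly held n=2 valence electron can cost more to remove than an n=3 core electron, so the actual values have to decide it.
Valence configurations: O³⁺ [He]2s²2p¹, P³⁺ [Ne]3s², Si³⁺ [Ne]3s¹.
Approximate IE_4 values (kJ/mol): O 7469, K 5877, P 4964, Si 4356.
Overall IE_4 order: Si < P < K < O.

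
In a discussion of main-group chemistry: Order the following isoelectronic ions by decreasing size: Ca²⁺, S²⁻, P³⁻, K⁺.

P³⁻ > S²⁻ > K⁺ > Ca²⁺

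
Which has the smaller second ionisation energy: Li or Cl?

Consider each +1 ion: Li⁺ is the bare [He] core; Cl⁺ still has 6 valence electrons.
Core electrons are held far more tightly than valence electrons, so Li tops the IE_2 order.
Approximate IE_2 values (kJ/mol): Li 7298, Cl 2298.
Overall IE_2 order: Cl < Li.

Cl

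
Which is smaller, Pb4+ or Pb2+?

Pb4+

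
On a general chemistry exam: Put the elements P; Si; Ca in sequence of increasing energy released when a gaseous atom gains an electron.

Ca < P < Si

Atoms with high Z_eff and room in the valence shell (especially the halogens) have the most exothermic electron affinities.
These span different periods and groups, so the two trends combine.
P > Ca: relative to Ca, both the across-period and down-group shifts push P's electron affinity up.
Si > P: this pair runs against the simple trend — see the exception note.
Note the exception: Si has a higher electron affinity than P, contrary to the simple trend — adding an electron to P's half-filled 3p³ is unfavourable, so Si (3p²) has the more exothermic EA.
For reference (kJ/mol): Si 134, P 72, Ca 2.
So from lowest to highest: Ca < P < Si.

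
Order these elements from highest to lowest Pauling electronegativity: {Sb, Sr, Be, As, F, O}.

Be is in period 2, group 2; O is in period 2, group 16; F is in period 2, group 17; As is in period 4, group 15; Sr is in period 5, group 2; Sb is in period 5, group 15.
Atoms toward the upper right of the periodic table pull bonding electrons most strongly.
These span different periods and groups, so the two trends combine.
Be > Sr: Be sits above Sr in group 2, so the down-group effect alone puts Be higher.
Sb > Be: period and group pull opposite ways; the across-period shift dominates (2.05 vs 1.57).
As > Sb: they share group 15; the group trend gives As the larger value.
O > As: relative to As, both the across-period and down-group shifts push O's electronegativity up.
F > O: F lies to the right of O in period 2, so the across-period effect alone puts F higher.
Tabulated electronegativity (Pauling): Be 1.57, O 3.44, F 3.98, As 2.18, Sr 0.95, Sb 2.05.
So from highest to lowest: F > O > As > Sb > Be > Sr.

F > O > As > Sb > Be > Sr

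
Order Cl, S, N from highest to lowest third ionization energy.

After 2 electrons have been removed, what remains? Cl²⁺ still has 5 valence electrons; S²⁺ still has 4 valence electrons; N²⁺ still has 3 valence electrons.
All are still removing valence electrons, so compare the +2 ions as you would atoms: IE_3 generally rises across a period (higher Z_eff) and falls down a group (larger shell), subject to the usual subshell exceptions.
Valence configurations: Cl²⁺ [Ne]3s²3p³, S²⁺ [Ne]3s²3p², N²⁺ [He]2s²2p¹.
The numbers (kJ/mol): Cl 3822, S 3357, N 4578.
So the third ionization energies run S < Cl < N.

N > Cl > S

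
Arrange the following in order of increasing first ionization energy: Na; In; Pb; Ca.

Na < In < Ca < Pb

Na is in period 3, group 1; Ca is in period 4, group 2; In is in period 5, group 13; Pb is in period 6, group 14.
First ionization energy rises across a period (greater Z_eff holds electrons more tightly) and falls down a group (valence electrons are farther from the nucleus).
These sit on a diagonal, where the across-period and down-group effects partly cancel.
In > Na: period and group pull opposite ways; the across-period shift dominates (558 vs 496 kJ/mol).
Ca > In: the two effects oppose for this pair; the down-group effect wins (590 vs 558 kJ/mol).
Pb > Ca: period and group pull opposite ways; the across-period shift dominates (716 vs 590 kJ/mol).
Approximate values (kJ/mol): Na 496, Ca 590, In 558, Pb 716.
So from lowest to highest: Na < In < Ca < Pb.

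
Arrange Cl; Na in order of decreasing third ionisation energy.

IE_3 is the cost of taking one more electron from the +2 cation: Cl²⁺ still has 5 valence electrons; Na²⁺ is already 1 electron into the core.
Pulling an electron out of a noble-gas core costs far more than removing a remaining valence electron, so Na sits at the high end of IE_3.
Tabulated IE_3 (kJ/mol): Cl 3822, Na 6910.
So the third ionization energies run Cl < Na.

Na > Cl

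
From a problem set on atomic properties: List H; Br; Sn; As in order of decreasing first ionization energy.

H > Br > As > Sn

Across a period the outer electron is held more tightly (higher IE₁); down a group it sits in a higher shell, more shielded, and comes off more easily.
These span different periods and groups, so the two trends combine.
As > Sn: both effects reinforce here, so As is clearly the higher of the two.
Br > As: Br lies to the right of As in period 4, so the across-period effect alone puts Br higher.
H > Br: the two effects oppose for this pair; the down-group effect wins (1312 vs 1140 kJ/mol).
For reference (kJ/mol): H 1312, As 947, Br 1140, Sn 709.
So from highest to lowest: H > Br > As > Sn.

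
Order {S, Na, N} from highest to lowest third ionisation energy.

Na > N > S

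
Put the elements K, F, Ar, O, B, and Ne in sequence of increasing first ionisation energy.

B is in period 2, group 13; O is in period 2, group 16; F is in period 2, group 17; Ne is in period 2, group 18; Ar is in period 3, group 18; K is in period 4, group 1.
First ionization energy rises across a period (greater Z_eff holds electrons more tightly) and falls down a group (valence electrons are farther from the nucleus).
Here both period and group differ, so the two effects have to be weighed against each other.
B > K: both effects reinforce here, so B is clearly the higher of the two.
O > B: both are in period 2; the period trend gives O the larger value.
Ar > O: period and group pull opposite ways; the across-period shift dominates (1521 vs 1314 kJ/mol).
F > Ar: period and group pull opposite ways; the down-group shift dominates (1681 vs 1521 kJ/mol).
Ne > F: Ne lies to the right of F in period 2, so the across-period effect alone puts Ne higher.
Tabulated first ionization energy (kJ/mol): B 801, O 1314, F 1681, Ne 2081, Ar 1521, K 419.
So from lowest to highest: K < B < O < Ar < F < Ne.

K, B, O, Ar, F, Ne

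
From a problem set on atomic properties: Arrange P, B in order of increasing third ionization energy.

IE_3 is the cost of taking one more electron from the +2 cation: P²⁺ still has 3 valence electrons; B²⁺ still has 1 valence electron.
All are still removing valence electrons, so compare the +2 ions as you would atoms: IE_3 generally rises across a period (higher Z_eff) and falls down a group (larger shell), subject to the usual subshell exceptions.
Valence configurations: P²⁺ [Ne]3s²3p¹, B²⁺ [He]2s¹.
Approximate IE_3 values (kJ/mol): P 2914, B 3660.
Hence IE_3: P < B.

P < B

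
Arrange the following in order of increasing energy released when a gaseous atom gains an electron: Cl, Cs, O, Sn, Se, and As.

O is in period 2, group 16; Cl is in period 3, group 17; As is in period 4, group 15; Se is in period 4, group 16; Sn is in period 5, group 14; Cs is in period 6, group 1.
EA tends to increase across a period and decrease down a group, though the pattern is less regular than for IE or radius.
Neither a single period nor a single group — weigh both effects.
As > Cs: relative to Cs, both the across-period and down-group shifts push As's electron affinity up.
Sn > As: this pair runs against the simple trend — see the exception note.
O > Sn: relative to Sn, both the across-period and down-group shifts push O's electron affinity up.
Se > O: this pair runs against the simple trend — see the exception note.
Cl > Se: both effects reinforce here, so Cl is clearly the higher of the two.
Note the exception: Sn has a higher electron affinity than As, contrary to the simple trend — adding an electron to As's half-filled np³ subshell costs electron-pairing energy.
Note the exception: Se has a higher electron affinity than O, contrary to the simple trend — O's compact 2p subshell gives strong electron–electron repulsion on the added electron.
For reference (kJ/mol): O 141, Cl 349, As 78, Se 195, Sn 107, Cs 46.
So from lowest to highest: Cs < As < Sn < O < Se < Cl.

Cs < As < Sn < O < Se < Cl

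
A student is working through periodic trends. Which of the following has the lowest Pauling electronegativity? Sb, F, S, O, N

N is in period 2, group 15; O is in period 2, group 16; F is in period 2, group 17; S is in period 3, group 16; Sb is in period 5, group 15.
Electronegativity increases across a period and decreases down a group, tracking effective nuclear charge and atomic size.
Here both period and group differ, so the two effects have to be weighed against each other.
S > Sb: relative to Sb, both the across-period and down-group shifts push S's electronegativity up.
N > S: the two effects oppose for this pair; the down-group effect wins (3.04 vs 2.58).
O > N: O lies to the right of N in period 2, so the across-period effect alone puts O higher.
F > O: F lies to the right of O in period 2, so the across-period effect alone puts F higher.
For reference (Pauling): N 3.04, O 3.44, F 3.98, S 2.58, Sb 2.05.
The lowest Pauling electronegativity among these belongs to Sb.

Sb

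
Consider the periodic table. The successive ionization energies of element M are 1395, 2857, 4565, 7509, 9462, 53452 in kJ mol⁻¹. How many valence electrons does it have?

5

Look for the largest jump between consecutive ionization energies: IE6/IE5 ≈ 5.6, far larger than any earlier ratio.
That jump marks the point where a core electron is being removed. So the atom has 5 valence electrons.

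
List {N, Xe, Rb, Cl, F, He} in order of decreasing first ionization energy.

He, F, N, Cl, Xe, Rb

He is in period 1, group 18; N is in period 2, group 15; F is in period 2, group 17; Cl is in period 3, group 17; Rb is in period 5, group 1; Xe is in period 5, group 18.
IE₁ increases left→right with effective nuclear charge and decreases top→bottom as the valence shell moves farther out.
Neither a single period nor a single group — weigh both effects.
Xe > Rb: Xe lies to the right of Rb in period 5, so the across-period effect alone puts Xe higher.
Cl > Xe: the two effects oppose for this pair; the down-group effect wins (1251 vs 1170 kJ/mol).
N > Cl: the two effects oppose for this pair; the down-group effect wins (1402 vs 1251 kJ/mol).
F > N: both are in period 2; the period trend gives F the larger value.
He > F: both effects reinforce here, so He is clearly the higher of the two.
Approximate values (kJ/mol): He 2372, N 1402, F 1681, Cl 1251, Rb 403, Xe 1170.
So from highest to lowest: He > F > N > Cl > Xe > Rb.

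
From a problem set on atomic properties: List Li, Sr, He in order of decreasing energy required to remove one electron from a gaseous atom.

IE₁ increases left→right with effective nuclear charge and decreases top→bottom as the valence shell moves farther out.
Here both period and group differ, so the two effects have to be weighed against each other.
Sr > Li: period and group pull opposite ways; the across-period shift dominates (550 vs 520 kJ/mol).
He > Sr: both effects reinforce here, so He is clearly the higher of the two.
Tabulated first ionization energy (kJ/mol): He 2372, Li 520, Sr 550.
So from highest to lowest: He > Sr > Li.

He > Sr > Li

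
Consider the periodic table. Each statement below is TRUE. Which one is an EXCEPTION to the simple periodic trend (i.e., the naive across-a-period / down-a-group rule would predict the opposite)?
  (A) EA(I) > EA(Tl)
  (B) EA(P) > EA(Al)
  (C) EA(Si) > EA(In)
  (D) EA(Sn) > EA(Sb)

The general trend: electron affinity increases across a period and decreases down a group.
(A) I (period 5, group 17) vs Tl (period 6, group 13): the stated order agrees with the simple trend.
(B) P (period 3, group 15) vs Al (period 3, group 13): the stated order agrees with the simple trend.
(C) Si (period 3, group 14) vs In (period 5, group 13): the stated order agrees with the simple trend.
(D) Sn (period 5, group 14) vs Sb (period 5, group 15): the stated order contradicts the simple trend.
The exception is (D): adding an electron to Sb's half-filled 5p³ is unfavourable, so Sn has the more exothermic EA.

(D)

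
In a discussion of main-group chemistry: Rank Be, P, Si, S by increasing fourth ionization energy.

Si, S, P, Be

Consider each +3 ion: Be³⁺ is already 1 electron into the core; P³⁺ still has 2 valence electrons; Si³⁺ still has 1 valence electron; S³⁺ still has 3 valence electrons.
Core electrons are held far more tightly than valence electrons, so Be tops the IE_4 order.
Valence configurations: P³⁺ [Ne]3s², Si³⁺ [Ne]3s¹, S³⁺ [Ne]3s²3p¹.
S³⁺ loses a lone 3p electron whereas P³⁺ must break into a filled 3s² pair, so IE_4(P) > IE_4(S) even though S has the higher nuclear charge.
Tabulated IE_4 (kJ/mol): Be 21007, P 4964, Si 4356, S 4556.
Hence IE_4: Si < S < P < Be.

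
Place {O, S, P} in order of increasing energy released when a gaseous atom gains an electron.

O is in period 2, group 16; P is in period 3, group 15; S is in period 3, group 16.
Adding an electron releases more energy for atoms nearer the top right (short of the noble gases).
Here both period and group differ, so the two effects have to be weighed against each other.
O > P: relative to P, both the across-period and down-group shifts push O's electron affinity up.
S > O: this pair runs against the simple trend — see the exception note.
Note the exception: S has a higher electron affinity than O, contrary to the simple trend — the compact 2p subshell of O repels the added electron more than S's larger 3p does.
For reference (kJ/mol): O 141, P 72, S 200.
So from lowest to highest: P < O < S.

P, O, S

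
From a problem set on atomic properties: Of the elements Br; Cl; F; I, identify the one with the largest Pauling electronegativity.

F

F is in period 2, group 17; Cl is in period 3, group 17; Br is in period 4, group 17; I is in period 5, group 17.
EN rises left→right (higher Z_eff, smaller atoms) and falls top→bottom (larger, more shielded atoms).
All are in group 17, so electronegativity increases up the group.
The largest Pauling electronegativity among these belongs to F.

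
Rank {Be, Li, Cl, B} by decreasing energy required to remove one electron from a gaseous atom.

Cl, Be, B, Li

Across a period the outer electron is held more tightly (higher IE₁); down a group it sits in a higher shell, more shielded, and comes off more easily.
These span different periods and groups, so the two trends combine.
B > Li: B lies to the right of Li in period 2, so the across-period effect alone puts B higher.
Be > B: this pair runs against the simple trend — see the exception note.
Cl > Be: period and group pull opposite ways; the across-period shift dominates (1251 vs 900 kJ/mol).
Note the exception: Be has a higher first ionization energy than B, contrary to the simple trend — removing B's lone 2p electron is easier than breaking Be's filled 2s².
For reference (kJ/mol): Li 520, Be 900, B 801, Cl 1251.
So from highest to lowest: Cl > Be > B > Li.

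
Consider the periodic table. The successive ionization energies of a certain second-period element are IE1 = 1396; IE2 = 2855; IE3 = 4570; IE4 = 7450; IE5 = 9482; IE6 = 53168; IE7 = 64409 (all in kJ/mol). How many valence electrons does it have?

Look for the largest jump between consecutive ionization energies: IE6/IE5 ≈ 5.6, far larger than any earlier ratio.
That jump marks the point where a core electron is being removed. So the atom has 5 valence electrons.

5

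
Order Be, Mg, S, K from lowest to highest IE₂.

Consider each +1 ion: Be⁺ still has 1 valence electron; Mg⁺ still has 1 valence electron; S⁺ still has 5 valence electrons; K⁺ is the bare [Ar] core.
Breaking into a closed-shell core is much more expensive than removing a leftover valence electron — K has the largest IE_2 here.
Valence configurations: Be⁺ [He]2s¹, Mg⁺ [Ne]3s¹, S⁺ [Ne]3s²3p³.
Approximate IE_2 values (kJ/mol): Be 1757, Mg 1451, S 2252, K 3052.
Putting it together, IE_2: Mg < Be < S < K.

Mg < Be < S < K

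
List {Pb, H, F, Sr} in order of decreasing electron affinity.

Atoms with high Z_eff and room in the valence shell (especially the halogens) have the most exothermic electron affinities.
Neither a single period nor a single group — weigh both effects.
Pb > Sr: period and group pull opposite ways; the across-period shift dominates (35 vs 5 kJ/mol).
H > Pb: the two effects oppose for this pair; the down-group effect wins (73 vs 35 kJ/mol).
F > H: the two effects oppose for this pair; the across-period effect wins (328 vs 73 kJ/mol).
For reference (kJ/mol): H 73, F 328, Sr 5, Pb 35.
So from highest to lowest: F > H > Pb > Sr.

F, H, Pb, Sr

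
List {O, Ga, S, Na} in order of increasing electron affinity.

Ga < Na < O < S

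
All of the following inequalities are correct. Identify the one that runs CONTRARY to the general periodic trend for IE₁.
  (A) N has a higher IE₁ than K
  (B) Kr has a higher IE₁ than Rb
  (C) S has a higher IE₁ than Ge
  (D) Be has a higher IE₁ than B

The general trend: IE₁ increases across a period and decreases down a group.
(A) N (period 2, group 15) vs K (period 4, group 1): the stated order agrees with the simple trend.
(B) Kr (period 4, group 18) vs Rb (period 5, group 1): the stated order agrees with the simple trend.
(C) S (period 3, group 16) vs Ge (period 4, group 14): the stated order agrees with the simple trend.
(D) Be (period 2, group 2) vs B (period 2, group 13): the stated order contradicts the simple trend.
The exception is (D): removing B's lone 2p electron is easier than breaking Be's filled 2s².

(D)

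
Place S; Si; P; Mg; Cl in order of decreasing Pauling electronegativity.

Mg is in period 3, group 2; Si is in period 3, group 14; P is in period 3, group 15; S is in period 3, group 16; Cl is in period 3, group 17.
Atoms toward the upper right of the periodic table pull bonding electrons most strongly.
All lie in period 3, so electronegativity increases left to right.
So from highest to lowest: Cl > S > P > Si > Mg.

Cl > S > P > Si > Mg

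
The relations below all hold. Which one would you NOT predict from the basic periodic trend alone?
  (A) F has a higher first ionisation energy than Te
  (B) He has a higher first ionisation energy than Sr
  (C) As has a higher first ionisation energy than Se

The general trend: first ionisation energy increases across a period and decreases down a group.
(A) F (period 2, group 17) vs Te (period 5, group 16): the stated order agrees with the simple trend.
(B) He (period 1, group 18) vs Sr (period 5, group 2): the stated order agrees with the simple trend.
(C) As (period 4, group 15) vs Se (period 4, group 16): the stated order contradicts the simple trend.
The exception is (C): Se (4p⁴) ionizes more easily than half-filled As (4p³).

(C)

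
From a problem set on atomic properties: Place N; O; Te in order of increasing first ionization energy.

Te, O, N

N is in period 2, group 15; O is in period 2, group 16; Te is in period 5, group 16.
Removing the outermost electron gets harder across a period and easier down a group.
These span different periods and groups, so the two trends combine.
O > Te: O sits above Te in group 16, so the down-group effect alone puts O higher.
N > O: this pair runs against the simple trend — see the exception note.
Note the exception: N has a higher first ionization energy than O, contrary to the simple trend — pairing an electron in O's 2p⁴ costs repulsion energy, so O ionizes more easily than half-filled N (2p³).
Tabulated first ionization energy (kJ/mol): N 1402, O 1314, Te 869.
So from lowest to highest: Te < O < N.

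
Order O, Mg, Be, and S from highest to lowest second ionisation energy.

Consider each +1 ion: O⁺ still has 5 valence electrons; Mg⁺ still has 1 valence electron; Be⁺ still has 1 valence electron; S⁺ still has 5 valence electrons.
All are still removing valence electrons, so compare the +1 ions as you would atoms: IE_2 generally rises across a period (higher Z_eff) and falls down a group (larger shell), subject to the usual subshell exceptions.
Valence configurations: O⁺ [He]2s²2p³, Mg⁺ [Ne]3s¹, Be⁺ [He]2s¹, S⁺ [Ne]3s²3p³.
Tabulated IE_2 (kJ/mol): O 3388, Mg 1451, Be 1757, S 2252.
So the second ionization energies run Mg < Be < S < O.

O, S, Be, Mg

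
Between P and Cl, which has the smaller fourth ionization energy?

P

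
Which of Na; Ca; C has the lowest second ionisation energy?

Ca

The second ionization energy removes an electron from the +1 ion. For each element: Na⁺ is the bare [Ne] core; Ca⁺ still has 1 valence electron; C⁺ still has 3 valence electrons.
Pulling an electron out of a noble-gas core costs far more than removing a remaining valence electron, so Na sits at the high end of IE_2.
Valence configurations: Ca⁺ [Ar]4s¹, C⁺ [He]2s²2p¹.
Approximate IE_2 values (kJ/mol): Na 4562, Ca 1145, C 2353.
Putting it together, IE_2: Ca < C < Na.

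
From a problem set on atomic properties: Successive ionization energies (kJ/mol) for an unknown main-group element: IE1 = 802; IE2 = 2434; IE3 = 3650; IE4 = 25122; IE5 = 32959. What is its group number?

Group 13

Look for the largest jump between consecutive ionization energies: IE4/IE3 ≈ 6.9, far larger than any earlier ratio.
That jump marks the point where a core electron is being removed. So the atom has 3 valence electrons.
A main-group element with 3 valence electrons is in group 13.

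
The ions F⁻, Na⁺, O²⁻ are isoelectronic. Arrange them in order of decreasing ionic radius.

All of these have 10 electrons, so size is governed by nuclear charge alone: the more protons, the stronger the pull on the same electron cloud, and the smaller the ion.
Nuclear charges: Na⁺ (Z=11), F⁻ (Z=9), O²⁻ (Z=8).
Largest to smallest: O²⁻ > F⁻ > Na⁺.

O²⁻, F⁻, Na⁺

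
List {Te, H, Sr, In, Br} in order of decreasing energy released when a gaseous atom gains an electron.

Br > Te > H > In > Sr

H is in period 1, group 1; Br is in period 4, group 17; Sr is in period 5, group 2; In is in period 5, group 13; Te is in period 5, group 16.
Atoms with high Z_eff and room in the valence shell (especially the halogens) have the most exothermic electron affinities.
Neither a single period nor a single group — weigh both effects.
In > Sr: both are in period 5; the period trend gives In the larger value.
H > In: the two effects oppose for this pair; the down-group effect wins (73 vs 29 kJ/mol).
Te > H: period and group pull opposite ways; the across-period shift dominates (190 vs 73 kJ/mol).
Br > Te: both effects reinforce here, so Br is clearly the higher of the two.
Tabulated electron affinity (kJ/mol): H 73, Br 325, Sr 5, In 29, Te 190.
So from highest to lowest: Br > Te > H > In > Sr.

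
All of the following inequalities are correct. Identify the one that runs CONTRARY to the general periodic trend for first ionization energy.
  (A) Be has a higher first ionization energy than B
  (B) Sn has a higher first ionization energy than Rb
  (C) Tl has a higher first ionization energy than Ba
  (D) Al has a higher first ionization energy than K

(A)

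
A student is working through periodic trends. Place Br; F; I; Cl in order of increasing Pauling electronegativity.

I, Br, Cl, F

F is in period 2, group 17; Cl is in period 3, group 17; Br is in period 4, group 17; I is in period 5, group 17.
Smaller atoms with higher effective nuclear charge are more electronegative.
All are in group 17, so electronegativity increases up the group.
So from lowest to highest: I < Br < Cl < F.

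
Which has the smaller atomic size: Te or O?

O is in period 2, group 16; Te is in period 5, group 16.
Across a period the added protons contract the valence shell; down a group each new principal shell makes the atom larger.
All are in group 16, so atomic radius increases down the group.
So O has the smaller atomic size (O < Te).

O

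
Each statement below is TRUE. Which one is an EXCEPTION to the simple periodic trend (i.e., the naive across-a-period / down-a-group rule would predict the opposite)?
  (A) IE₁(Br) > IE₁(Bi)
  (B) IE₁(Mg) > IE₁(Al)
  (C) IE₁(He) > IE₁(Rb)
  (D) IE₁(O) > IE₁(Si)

(B)

The general trend: first ionisation energy increases across a period and decreases down a group.
(A) Br (period 4, group 17) vs Bi (period 6, group 15): the stated order agrees with the simple trend.
(B) Mg (period 3, group 2) vs Al (period 3, group 13): the stated order contradicts the simple trend.
(C) He (period 1, group 18) vs Rb (period 5, group 1): the stated order agrees with the simple trend.
(D) O (period 2, group 16) vs Si (period 3, group 14): the stated order agrees with the simple trend.
The exception is (B): Al's single 3p electron is easier to remove than one from Mg's filled 3s².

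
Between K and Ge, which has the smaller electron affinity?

K

K is in period 4, group 1; Ge is in period 4, group 14.
EA tends to increase across a period and decrease down a group, though the pattern is less regular than for IE or radius.
All lie in period 4, so electron affinity increases left to right.
So K has the smaller electron affinity (K < Ge).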